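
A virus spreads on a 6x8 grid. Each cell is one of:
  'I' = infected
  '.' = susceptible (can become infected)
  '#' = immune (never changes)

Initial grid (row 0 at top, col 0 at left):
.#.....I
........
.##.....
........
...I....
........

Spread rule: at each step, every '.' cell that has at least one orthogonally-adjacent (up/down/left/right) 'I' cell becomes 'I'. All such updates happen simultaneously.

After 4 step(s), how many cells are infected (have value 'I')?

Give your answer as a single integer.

Answer: 39

Derivation:
Step 0 (initial): 2 infected
Step 1: +6 new -> 8 infected
Step 2: +10 new -> 18 infected
Step 3: +12 new -> 30 infected
Step 4: +9 new -> 39 infected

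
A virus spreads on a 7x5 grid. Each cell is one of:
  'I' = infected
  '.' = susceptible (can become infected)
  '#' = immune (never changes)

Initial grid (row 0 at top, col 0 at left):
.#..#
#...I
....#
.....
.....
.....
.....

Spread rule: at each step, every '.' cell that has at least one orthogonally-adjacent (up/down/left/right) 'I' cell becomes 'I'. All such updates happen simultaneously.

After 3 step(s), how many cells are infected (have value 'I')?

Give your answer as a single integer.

Step 0 (initial): 1 infected
Step 1: +1 new -> 2 infected
Step 2: +3 new -> 5 infected
Step 3: +4 new -> 9 infected

Answer: 9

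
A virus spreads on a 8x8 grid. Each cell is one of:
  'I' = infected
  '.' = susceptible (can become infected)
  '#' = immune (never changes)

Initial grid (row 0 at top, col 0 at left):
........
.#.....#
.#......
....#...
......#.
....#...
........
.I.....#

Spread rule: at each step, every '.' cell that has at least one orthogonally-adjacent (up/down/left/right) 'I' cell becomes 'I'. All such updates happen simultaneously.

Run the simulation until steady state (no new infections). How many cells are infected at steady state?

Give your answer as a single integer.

Answer: 57

Derivation:
Step 0 (initial): 1 infected
Step 1: +3 new -> 4 infected
Step 2: +4 new -> 8 infected
Step 3: +5 new -> 13 infected
Step 4: +6 new -> 19 infected
Step 5: +5 new -> 24 infected
Step 6: +6 new -> 30 infected
Step 7: +6 new -> 36 infected
Step 8: +6 new -> 42 infected
Step 9: +6 new -> 48 infected
Step 10: +4 new -> 52 infected
Step 11: +3 new -> 55 infected
Step 12: +1 new -> 56 infected
Step 13: +1 new -> 57 infected
Step 14: +0 new -> 57 infected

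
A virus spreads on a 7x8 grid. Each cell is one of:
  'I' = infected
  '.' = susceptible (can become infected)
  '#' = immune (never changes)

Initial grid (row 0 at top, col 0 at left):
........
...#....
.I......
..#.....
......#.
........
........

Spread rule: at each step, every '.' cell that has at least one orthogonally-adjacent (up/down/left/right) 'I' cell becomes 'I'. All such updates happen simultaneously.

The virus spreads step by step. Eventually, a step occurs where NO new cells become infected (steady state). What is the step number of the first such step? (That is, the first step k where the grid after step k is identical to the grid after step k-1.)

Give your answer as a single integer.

Step 0 (initial): 1 infected
Step 1: +4 new -> 5 infected
Step 2: +6 new -> 11 infected
Step 3: +7 new -> 18 infected
Step 4: +8 new -> 26 infected
Step 5: +8 new -> 34 infected
Step 6: +7 new -> 41 infected
Step 7: +5 new -> 46 infected
Step 8: +4 new -> 50 infected
Step 9: +2 new -> 52 infected
Step 10: +1 new -> 53 infected
Step 11: +0 new -> 53 infected

Answer: 11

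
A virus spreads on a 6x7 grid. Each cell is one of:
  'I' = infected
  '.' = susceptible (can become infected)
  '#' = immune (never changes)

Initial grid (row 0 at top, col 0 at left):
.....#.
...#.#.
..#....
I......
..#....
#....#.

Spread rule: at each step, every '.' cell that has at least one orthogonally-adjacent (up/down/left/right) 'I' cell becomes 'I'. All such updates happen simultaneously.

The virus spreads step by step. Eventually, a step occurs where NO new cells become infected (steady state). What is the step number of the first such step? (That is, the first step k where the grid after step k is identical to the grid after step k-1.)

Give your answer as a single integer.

Answer: 10

Derivation:
Step 0 (initial): 1 infected
Step 1: +3 new -> 4 infected
Step 2: +4 new -> 8 infected
Step 3: +4 new -> 12 infected
Step 4: +6 new -> 18 infected
Step 5: +5 new -> 23 infected
Step 6: +6 new -> 29 infected
Step 7: +3 new -> 32 infected
Step 8: +2 new -> 34 infected
Step 9: +1 new -> 35 infected
Step 10: +0 new -> 35 infected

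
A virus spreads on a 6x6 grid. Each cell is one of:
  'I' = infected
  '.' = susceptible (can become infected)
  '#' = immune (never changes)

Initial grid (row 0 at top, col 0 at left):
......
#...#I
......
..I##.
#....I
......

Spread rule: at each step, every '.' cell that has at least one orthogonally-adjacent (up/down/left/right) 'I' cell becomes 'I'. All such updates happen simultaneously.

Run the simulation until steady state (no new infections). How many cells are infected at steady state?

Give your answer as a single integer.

Step 0 (initial): 3 infected
Step 1: +8 new -> 11 infected
Step 2: +10 new -> 21 infected
Step 3: +7 new -> 28 infected
Step 4: +2 new -> 30 infected
Step 5: +1 new -> 31 infected
Step 6: +0 new -> 31 infected

Answer: 31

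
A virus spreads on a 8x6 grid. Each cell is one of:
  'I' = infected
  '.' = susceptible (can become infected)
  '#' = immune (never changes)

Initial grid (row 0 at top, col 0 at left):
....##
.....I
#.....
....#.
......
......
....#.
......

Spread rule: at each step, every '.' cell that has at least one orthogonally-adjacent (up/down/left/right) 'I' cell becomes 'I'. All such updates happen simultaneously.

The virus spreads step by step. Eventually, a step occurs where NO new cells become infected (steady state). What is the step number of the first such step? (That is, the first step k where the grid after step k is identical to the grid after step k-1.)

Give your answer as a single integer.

Answer: 12

Derivation:
Step 0 (initial): 1 infected
Step 1: +2 new -> 3 infected
Step 2: +3 new -> 6 infected
Step 3: +4 new -> 10 infected
Step 4: +6 new -> 16 infected
Step 5: +7 new -> 23 infected
Step 6: +5 new -> 28 infected
Step 7: +5 new -> 33 infected
Step 8: +4 new -> 37 infected
Step 9: +3 new -> 40 infected
Step 10: +2 new -> 42 infected
Step 11: +1 new -> 43 infected
Step 12: +0 new -> 43 infected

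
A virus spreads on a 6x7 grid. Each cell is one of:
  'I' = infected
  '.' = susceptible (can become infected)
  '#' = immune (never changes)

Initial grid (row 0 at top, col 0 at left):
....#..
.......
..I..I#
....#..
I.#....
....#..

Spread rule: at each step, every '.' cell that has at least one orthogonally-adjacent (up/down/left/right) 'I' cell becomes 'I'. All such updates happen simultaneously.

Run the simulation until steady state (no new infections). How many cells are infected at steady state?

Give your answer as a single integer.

Step 0 (initial): 3 infected
Step 1: +10 new -> 13 infected
Step 2: +12 new -> 25 infected
Step 3: +9 new -> 34 infected
Step 4: +3 new -> 37 infected
Step 5: +0 new -> 37 infected

Answer: 37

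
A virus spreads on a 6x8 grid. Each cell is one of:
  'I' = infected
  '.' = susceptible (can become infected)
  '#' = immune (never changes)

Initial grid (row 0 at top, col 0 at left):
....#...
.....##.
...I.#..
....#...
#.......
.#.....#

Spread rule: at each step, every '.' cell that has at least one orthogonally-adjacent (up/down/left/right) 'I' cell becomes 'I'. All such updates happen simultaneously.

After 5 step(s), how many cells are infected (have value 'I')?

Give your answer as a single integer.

Step 0 (initial): 1 infected
Step 1: +4 new -> 5 infected
Step 2: +6 new -> 11 infected
Step 3: +7 new -> 18 infected
Step 4: +7 new -> 25 infected
Step 5: +4 new -> 29 infected

Answer: 29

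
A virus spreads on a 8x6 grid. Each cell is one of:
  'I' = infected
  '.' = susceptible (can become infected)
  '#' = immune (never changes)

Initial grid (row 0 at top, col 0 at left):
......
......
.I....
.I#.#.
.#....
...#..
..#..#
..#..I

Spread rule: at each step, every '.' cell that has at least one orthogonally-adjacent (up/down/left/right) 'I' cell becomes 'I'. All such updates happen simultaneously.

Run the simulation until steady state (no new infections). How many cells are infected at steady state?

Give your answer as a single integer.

Step 0 (initial): 3 infected
Step 1: +5 new -> 8 infected
Step 2: +7 new -> 15 infected
Step 3: +8 new -> 23 infected
Step 4: +8 new -> 31 infected
Step 5: +8 new -> 39 infected
Step 6: +2 new -> 41 infected
Step 7: +0 new -> 41 infected

Answer: 41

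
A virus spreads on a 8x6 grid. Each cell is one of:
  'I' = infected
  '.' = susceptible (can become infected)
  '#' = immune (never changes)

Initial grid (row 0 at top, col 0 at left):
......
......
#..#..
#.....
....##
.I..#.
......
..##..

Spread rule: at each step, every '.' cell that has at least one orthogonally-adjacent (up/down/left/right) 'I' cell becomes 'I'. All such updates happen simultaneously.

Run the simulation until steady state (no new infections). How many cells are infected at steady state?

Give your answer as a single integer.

Answer: 40

Derivation:
Step 0 (initial): 1 infected
Step 1: +4 new -> 5 infected
Step 2: +7 new -> 12 infected
Step 3: +5 new -> 17 infected
Step 4: +4 new -> 21 infected
Step 5: +6 new -> 27 infected
Step 6: +7 new -> 34 infected
Step 7: +3 new -> 37 infected
Step 8: +2 new -> 39 infected
Step 9: +1 new -> 40 infected
Step 10: +0 new -> 40 infected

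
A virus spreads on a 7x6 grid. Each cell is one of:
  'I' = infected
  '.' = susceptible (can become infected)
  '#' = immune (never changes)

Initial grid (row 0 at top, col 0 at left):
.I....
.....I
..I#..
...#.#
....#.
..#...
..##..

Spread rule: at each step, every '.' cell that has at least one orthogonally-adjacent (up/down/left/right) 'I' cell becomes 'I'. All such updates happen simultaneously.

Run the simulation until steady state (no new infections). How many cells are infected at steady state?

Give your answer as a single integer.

Step 0 (initial): 3 infected
Step 1: +9 new -> 12 infected
Step 2: +8 new -> 20 infected
Step 3: +4 new -> 24 infected
Step 4: +3 new -> 27 infected
Step 5: +3 new -> 30 infected
Step 6: +3 new -> 33 infected
Step 7: +2 new -> 35 infected
Step 8: +0 new -> 35 infected

Answer: 35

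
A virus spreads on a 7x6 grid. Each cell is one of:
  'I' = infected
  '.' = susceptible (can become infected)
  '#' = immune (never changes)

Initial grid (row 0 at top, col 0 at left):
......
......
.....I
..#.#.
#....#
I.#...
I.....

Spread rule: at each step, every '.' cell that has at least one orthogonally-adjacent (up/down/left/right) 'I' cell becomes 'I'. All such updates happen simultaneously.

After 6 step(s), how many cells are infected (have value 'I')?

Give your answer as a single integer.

Step 0 (initial): 3 infected
Step 1: +5 new -> 8 infected
Step 2: +5 new -> 13 infected
Step 3: +7 new -> 20 infected
Step 4: +7 new -> 27 infected
Step 5: +6 new -> 33 infected
Step 6: +3 new -> 36 infected

Answer: 36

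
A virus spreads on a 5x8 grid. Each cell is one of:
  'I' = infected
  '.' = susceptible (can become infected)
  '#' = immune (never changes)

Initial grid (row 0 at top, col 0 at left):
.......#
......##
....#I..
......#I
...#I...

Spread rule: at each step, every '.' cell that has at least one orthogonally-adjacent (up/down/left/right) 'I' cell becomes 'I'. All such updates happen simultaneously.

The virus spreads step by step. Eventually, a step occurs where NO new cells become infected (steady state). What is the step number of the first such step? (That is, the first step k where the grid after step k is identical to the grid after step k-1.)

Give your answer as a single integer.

Step 0 (initial): 3 infected
Step 1: +7 new -> 10 infected
Step 2: +4 new -> 14 infected
Step 3: +5 new -> 19 infected
Step 4: +5 new -> 24 infected
Step 5: +5 new -> 29 infected
Step 6: +4 new -> 33 infected
Step 7: +1 new -> 34 infected
Step 8: +0 new -> 34 infected

Answer: 8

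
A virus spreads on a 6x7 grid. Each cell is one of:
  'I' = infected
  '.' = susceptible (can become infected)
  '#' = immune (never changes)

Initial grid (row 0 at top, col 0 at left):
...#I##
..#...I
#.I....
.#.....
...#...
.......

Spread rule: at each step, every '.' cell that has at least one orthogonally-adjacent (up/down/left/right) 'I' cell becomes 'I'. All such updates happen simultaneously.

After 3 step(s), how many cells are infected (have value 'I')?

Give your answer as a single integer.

Answer: 23

Derivation:
Step 0 (initial): 3 infected
Step 1: +6 new -> 9 infected
Step 2: +7 new -> 16 infected
Step 3: +7 new -> 23 infected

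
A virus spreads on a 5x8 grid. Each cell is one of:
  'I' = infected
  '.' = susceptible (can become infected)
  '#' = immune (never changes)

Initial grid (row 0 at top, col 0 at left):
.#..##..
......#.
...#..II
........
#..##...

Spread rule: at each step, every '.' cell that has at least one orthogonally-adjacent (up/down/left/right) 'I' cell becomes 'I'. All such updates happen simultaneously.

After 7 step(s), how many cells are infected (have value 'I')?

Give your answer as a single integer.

Step 0 (initial): 2 infected
Step 1: +4 new -> 6 infected
Step 2: +6 new -> 12 infected
Step 3: +4 new -> 16 infected
Step 4: +2 new -> 18 infected
Step 5: +3 new -> 21 infected
Step 6: +5 new -> 26 infected
Step 7: +4 new -> 30 infected

Answer: 30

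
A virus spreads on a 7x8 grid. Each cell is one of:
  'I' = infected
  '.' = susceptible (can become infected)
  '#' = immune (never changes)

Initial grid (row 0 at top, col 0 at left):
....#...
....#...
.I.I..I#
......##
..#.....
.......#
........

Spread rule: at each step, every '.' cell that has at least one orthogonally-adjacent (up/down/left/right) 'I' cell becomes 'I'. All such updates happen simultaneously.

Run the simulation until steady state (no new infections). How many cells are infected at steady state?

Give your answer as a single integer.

Step 0 (initial): 3 infected
Step 1: +9 new -> 12 infected
Step 2: +13 new -> 25 infected
Step 3: +9 new -> 34 infected
Step 4: +7 new -> 41 infected
Step 5: +6 new -> 47 infected
Step 6: +1 new -> 48 infected
Step 7: +1 new -> 49 infected
Step 8: +0 new -> 49 infected

Answer: 49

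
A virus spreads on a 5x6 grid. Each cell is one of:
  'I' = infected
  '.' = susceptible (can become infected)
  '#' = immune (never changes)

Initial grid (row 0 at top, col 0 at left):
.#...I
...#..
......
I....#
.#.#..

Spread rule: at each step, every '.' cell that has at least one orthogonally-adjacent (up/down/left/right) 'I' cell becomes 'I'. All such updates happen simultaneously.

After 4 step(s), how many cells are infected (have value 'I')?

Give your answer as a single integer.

Answer: 23

Derivation:
Step 0 (initial): 2 infected
Step 1: +5 new -> 7 infected
Step 2: +6 new -> 13 infected
Step 3: +7 new -> 20 infected
Step 4: +3 new -> 23 infected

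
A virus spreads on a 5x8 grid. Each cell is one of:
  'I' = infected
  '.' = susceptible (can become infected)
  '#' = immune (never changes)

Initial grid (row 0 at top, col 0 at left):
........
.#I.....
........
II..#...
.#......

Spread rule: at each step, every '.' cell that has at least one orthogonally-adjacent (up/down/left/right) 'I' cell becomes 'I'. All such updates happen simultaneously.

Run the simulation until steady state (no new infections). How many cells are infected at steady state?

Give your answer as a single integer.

Answer: 37

Derivation:
Step 0 (initial): 3 infected
Step 1: +7 new -> 10 infected
Step 2: +7 new -> 17 infected
Step 3: +5 new -> 22 infected
Step 4: +4 new -> 26 infected
Step 5: +5 new -> 31 infected
Step 6: +4 new -> 35 infected
Step 7: +2 new -> 37 infected
Step 8: +0 new -> 37 infected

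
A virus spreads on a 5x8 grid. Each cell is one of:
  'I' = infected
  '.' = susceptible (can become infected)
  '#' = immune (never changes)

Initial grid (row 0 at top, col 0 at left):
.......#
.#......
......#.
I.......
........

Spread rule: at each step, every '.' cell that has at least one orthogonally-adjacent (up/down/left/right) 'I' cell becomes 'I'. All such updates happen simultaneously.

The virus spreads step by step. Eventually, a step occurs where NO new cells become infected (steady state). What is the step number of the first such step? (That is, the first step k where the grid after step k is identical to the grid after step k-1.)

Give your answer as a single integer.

Answer: 10

Derivation:
Step 0 (initial): 1 infected
Step 1: +3 new -> 4 infected
Step 2: +4 new -> 8 infected
Step 3: +4 new -> 12 infected
Step 4: +5 new -> 17 infected
Step 5: +5 new -> 22 infected
Step 6: +5 new -> 27 infected
Step 7: +4 new -> 31 infected
Step 8: +4 new -> 35 infected
Step 9: +2 new -> 37 infected
Step 10: +0 new -> 37 infected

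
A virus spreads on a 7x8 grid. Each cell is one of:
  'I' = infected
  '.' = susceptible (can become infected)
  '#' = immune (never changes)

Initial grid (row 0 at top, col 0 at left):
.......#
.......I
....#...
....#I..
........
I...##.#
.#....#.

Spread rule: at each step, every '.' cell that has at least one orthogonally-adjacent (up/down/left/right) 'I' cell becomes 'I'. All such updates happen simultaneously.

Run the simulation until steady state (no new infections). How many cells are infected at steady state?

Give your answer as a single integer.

Answer: 47

Derivation:
Step 0 (initial): 3 infected
Step 1: +8 new -> 11 infected
Step 2: +9 new -> 20 infected
Step 3: +10 new -> 30 infected
Step 4: +7 new -> 37 infected
Step 5: +7 new -> 44 infected
Step 6: +3 new -> 47 infected
Step 7: +0 new -> 47 infected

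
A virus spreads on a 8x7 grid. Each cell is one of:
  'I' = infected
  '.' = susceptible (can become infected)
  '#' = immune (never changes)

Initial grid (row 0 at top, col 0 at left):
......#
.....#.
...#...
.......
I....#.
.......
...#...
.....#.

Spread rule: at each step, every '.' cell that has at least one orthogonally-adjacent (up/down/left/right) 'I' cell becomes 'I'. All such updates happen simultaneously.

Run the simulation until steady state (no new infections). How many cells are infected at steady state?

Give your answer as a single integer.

Answer: 50

Derivation:
Step 0 (initial): 1 infected
Step 1: +3 new -> 4 infected
Step 2: +5 new -> 9 infected
Step 3: +7 new -> 16 infected
Step 4: +8 new -> 24 infected
Step 5: +5 new -> 29 infected
Step 6: +7 new -> 36 infected
Step 7: +7 new -> 43 infected
Step 8: +4 new -> 47 infected
Step 9: +3 new -> 50 infected
Step 10: +0 new -> 50 infected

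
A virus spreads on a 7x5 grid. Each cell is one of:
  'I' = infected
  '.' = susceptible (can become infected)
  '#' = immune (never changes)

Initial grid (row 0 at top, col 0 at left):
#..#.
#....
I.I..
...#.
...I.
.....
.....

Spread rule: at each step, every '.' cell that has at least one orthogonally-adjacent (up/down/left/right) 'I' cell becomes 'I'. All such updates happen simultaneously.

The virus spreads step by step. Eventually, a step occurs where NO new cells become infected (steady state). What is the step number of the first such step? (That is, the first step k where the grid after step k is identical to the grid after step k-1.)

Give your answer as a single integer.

Step 0 (initial): 3 infected
Step 1: +8 new -> 11 infected
Step 2: +11 new -> 22 infected
Step 3: +6 new -> 28 infected
Step 4: +3 new -> 31 infected
Step 5: +0 new -> 31 infected

Answer: 5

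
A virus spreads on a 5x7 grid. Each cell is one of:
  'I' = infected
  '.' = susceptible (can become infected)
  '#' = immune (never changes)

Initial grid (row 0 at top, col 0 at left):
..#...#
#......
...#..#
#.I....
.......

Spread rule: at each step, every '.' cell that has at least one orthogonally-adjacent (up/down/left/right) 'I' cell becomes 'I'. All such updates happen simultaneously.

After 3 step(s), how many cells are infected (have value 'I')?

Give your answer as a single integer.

Step 0 (initial): 1 infected
Step 1: +4 new -> 5 infected
Step 2: +5 new -> 10 infected
Step 3: +7 new -> 17 infected

Answer: 17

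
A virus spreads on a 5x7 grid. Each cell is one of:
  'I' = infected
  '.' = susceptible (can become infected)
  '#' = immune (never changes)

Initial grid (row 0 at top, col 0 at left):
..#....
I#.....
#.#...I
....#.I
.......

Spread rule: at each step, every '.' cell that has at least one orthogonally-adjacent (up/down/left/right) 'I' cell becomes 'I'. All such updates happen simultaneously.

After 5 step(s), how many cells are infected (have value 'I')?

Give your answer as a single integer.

Step 0 (initial): 3 infected
Step 1: +5 new -> 8 infected
Step 2: +5 new -> 13 infected
Step 3: +4 new -> 17 infected
Step 4: +4 new -> 21 infected
Step 5: +4 new -> 25 infected

Answer: 25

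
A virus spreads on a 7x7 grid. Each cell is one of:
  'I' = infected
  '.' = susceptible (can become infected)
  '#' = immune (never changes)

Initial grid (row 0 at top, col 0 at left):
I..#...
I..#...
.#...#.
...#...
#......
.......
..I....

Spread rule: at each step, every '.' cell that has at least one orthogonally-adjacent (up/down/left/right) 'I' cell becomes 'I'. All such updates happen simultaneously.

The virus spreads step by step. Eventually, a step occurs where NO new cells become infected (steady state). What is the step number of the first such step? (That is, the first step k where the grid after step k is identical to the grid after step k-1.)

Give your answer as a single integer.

Step 0 (initial): 3 infected
Step 1: +6 new -> 9 infected
Step 2: +8 new -> 17 infected
Step 3: +8 new -> 25 infected
Step 4: +4 new -> 29 infected
Step 5: +4 new -> 33 infected
Step 6: +3 new -> 36 infected
Step 7: +3 new -> 39 infected
Step 8: +3 new -> 42 infected
Step 9: +1 new -> 43 infected
Step 10: +0 new -> 43 infected

Answer: 10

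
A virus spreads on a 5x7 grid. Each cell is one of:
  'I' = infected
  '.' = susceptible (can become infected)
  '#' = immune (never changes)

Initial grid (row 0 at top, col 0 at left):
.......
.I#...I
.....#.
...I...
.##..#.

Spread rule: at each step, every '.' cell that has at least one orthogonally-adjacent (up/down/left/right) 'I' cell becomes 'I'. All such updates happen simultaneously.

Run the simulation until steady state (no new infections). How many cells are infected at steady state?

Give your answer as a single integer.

Answer: 30

Derivation:
Step 0 (initial): 3 infected
Step 1: +10 new -> 13 infected
Step 2: +12 new -> 25 infected
Step 3: +4 new -> 29 infected
Step 4: +1 new -> 30 infected
Step 5: +0 new -> 30 infected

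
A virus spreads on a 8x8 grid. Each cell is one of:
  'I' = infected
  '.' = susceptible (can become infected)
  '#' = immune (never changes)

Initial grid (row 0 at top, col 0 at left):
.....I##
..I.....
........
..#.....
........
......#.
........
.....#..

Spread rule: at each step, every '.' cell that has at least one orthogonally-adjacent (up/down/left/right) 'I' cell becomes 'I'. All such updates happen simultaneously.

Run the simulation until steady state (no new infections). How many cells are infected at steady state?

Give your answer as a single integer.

Step 0 (initial): 2 infected
Step 1: +6 new -> 8 infected
Step 2: +8 new -> 16 infected
Step 3: +8 new -> 24 infected
Step 4: +7 new -> 31 infected
Step 5: +8 new -> 39 infected
Step 6: +7 new -> 46 infected
Step 7: +7 new -> 53 infected
Step 8: +5 new -> 58 infected
Step 9: +1 new -> 59 infected
Step 10: +0 new -> 59 infected

Answer: 59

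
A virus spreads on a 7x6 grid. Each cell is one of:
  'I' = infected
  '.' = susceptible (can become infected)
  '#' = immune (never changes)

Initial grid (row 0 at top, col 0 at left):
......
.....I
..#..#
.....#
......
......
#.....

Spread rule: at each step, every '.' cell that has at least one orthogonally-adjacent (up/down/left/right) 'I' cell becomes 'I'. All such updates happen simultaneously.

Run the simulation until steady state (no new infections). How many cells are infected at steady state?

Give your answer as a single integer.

Answer: 38

Derivation:
Step 0 (initial): 1 infected
Step 1: +2 new -> 3 infected
Step 2: +3 new -> 6 infected
Step 3: +4 new -> 10 infected
Step 4: +4 new -> 14 infected
Step 5: +7 new -> 21 infected
Step 6: +7 new -> 28 infected
Step 7: +5 new -> 33 infected
Step 8: +3 new -> 36 infected
Step 9: +2 new -> 38 infected
Step 10: +0 new -> 38 infected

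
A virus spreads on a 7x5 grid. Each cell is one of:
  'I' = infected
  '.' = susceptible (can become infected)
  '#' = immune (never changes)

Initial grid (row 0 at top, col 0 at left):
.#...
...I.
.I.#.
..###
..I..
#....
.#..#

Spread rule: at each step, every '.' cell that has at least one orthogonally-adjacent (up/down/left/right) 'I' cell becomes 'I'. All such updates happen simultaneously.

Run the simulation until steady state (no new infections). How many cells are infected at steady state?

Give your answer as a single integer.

Step 0 (initial): 3 infected
Step 1: +10 new -> 13 infected
Step 2: +10 new -> 23 infected
Step 3: +3 new -> 26 infected
Step 4: +0 new -> 26 infected

Answer: 26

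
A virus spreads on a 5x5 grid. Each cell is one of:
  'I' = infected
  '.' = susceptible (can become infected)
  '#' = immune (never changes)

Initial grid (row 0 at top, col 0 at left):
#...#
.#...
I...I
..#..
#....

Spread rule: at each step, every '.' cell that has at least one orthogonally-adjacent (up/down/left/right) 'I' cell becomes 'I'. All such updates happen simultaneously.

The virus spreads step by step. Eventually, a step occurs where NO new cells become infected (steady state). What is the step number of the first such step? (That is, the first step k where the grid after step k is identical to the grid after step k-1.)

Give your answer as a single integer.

Step 0 (initial): 2 infected
Step 1: +6 new -> 8 infected
Step 2: +5 new -> 13 infected
Step 3: +4 new -> 17 infected
Step 4: +2 new -> 19 infected
Step 5: +1 new -> 20 infected
Step 6: +0 new -> 20 infected

Answer: 6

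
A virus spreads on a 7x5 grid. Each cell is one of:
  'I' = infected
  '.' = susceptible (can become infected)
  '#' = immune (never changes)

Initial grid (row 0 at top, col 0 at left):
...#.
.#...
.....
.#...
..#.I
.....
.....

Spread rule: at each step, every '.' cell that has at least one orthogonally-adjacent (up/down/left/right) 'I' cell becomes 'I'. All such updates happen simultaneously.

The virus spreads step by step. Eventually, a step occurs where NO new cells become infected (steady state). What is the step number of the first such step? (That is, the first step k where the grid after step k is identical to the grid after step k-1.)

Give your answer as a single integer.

Answer: 9

Derivation:
Step 0 (initial): 1 infected
Step 1: +3 new -> 4 infected
Step 2: +4 new -> 8 infected
Step 3: +5 new -> 13 infected
Step 4: +5 new -> 18 infected
Step 5: +5 new -> 23 infected
Step 6: +4 new -> 27 infected
Step 7: +3 new -> 30 infected
Step 8: +1 new -> 31 infected
Step 9: +0 new -> 31 infected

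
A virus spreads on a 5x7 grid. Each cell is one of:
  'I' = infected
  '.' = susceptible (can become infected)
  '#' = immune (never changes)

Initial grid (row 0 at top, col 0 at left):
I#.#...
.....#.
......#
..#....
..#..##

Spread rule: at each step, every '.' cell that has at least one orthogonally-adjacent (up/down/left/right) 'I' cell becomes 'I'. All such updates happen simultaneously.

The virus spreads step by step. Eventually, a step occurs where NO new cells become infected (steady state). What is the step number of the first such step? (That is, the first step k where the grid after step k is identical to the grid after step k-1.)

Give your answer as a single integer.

Step 0 (initial): 1 infected
Step 1: +1 new -> 2 infected
Step 2: +2 new -> 4 infected
Step 3: +3 new -> 7 infected
Step 4: +5 new -> 12 infected
Step 5: +3 new -> 15 infected
Step 6: +3 new -> 18 infected
Step 7: +4 new -> 22 infected
Step 8: +3 new -> 25 infected
Step 9: +2 new -> 27 infected
Step 10: +0 new -> 27 infected

Answer: 10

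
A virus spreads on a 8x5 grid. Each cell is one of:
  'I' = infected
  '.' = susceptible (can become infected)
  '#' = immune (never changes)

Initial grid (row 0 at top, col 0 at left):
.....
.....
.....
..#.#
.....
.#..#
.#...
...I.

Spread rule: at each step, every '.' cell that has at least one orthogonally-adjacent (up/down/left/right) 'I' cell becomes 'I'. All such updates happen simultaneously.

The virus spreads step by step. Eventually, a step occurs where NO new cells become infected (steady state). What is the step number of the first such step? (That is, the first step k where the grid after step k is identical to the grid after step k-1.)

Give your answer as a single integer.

Step 0 (initial): 1 infected
Step 1: +3 new -> 4 infected
Step 2: +4 new -> 8 infected
Step 3: +3 new -> 11 infected
Step 4: +4 new -> 15 infected
Step 5: +3 new -> 18 infected
Step 6: +5 new -> 23 infected
Step 7: +5 new -> 28 infected
Step 8: +4 new -> 32 infected
Step 9: +2 new -> 34 infected
Step 10: +1 new -> 35 infected
Step 11: +0 new -> 35 infected

Answer: 11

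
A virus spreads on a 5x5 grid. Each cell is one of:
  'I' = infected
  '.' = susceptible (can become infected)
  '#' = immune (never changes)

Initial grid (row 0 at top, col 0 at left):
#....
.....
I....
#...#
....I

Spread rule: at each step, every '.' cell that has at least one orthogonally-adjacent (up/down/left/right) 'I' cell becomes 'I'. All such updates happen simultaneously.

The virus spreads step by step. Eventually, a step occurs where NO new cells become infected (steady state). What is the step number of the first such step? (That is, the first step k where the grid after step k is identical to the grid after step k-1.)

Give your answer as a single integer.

Answer: 7

Derivation:
Step 0 (initial): 2 infected
Step 1: +3 new -> 5 infected
Step 2: +5 new -> 10 infected
Step 3: +5 new -> 15 infected
Step 4: +4 new -> 19 infected
Step 5: +2 new -> 21 infected
Step 6: +1 new -> 22 infected
Step 7: +0 new -> 22 infected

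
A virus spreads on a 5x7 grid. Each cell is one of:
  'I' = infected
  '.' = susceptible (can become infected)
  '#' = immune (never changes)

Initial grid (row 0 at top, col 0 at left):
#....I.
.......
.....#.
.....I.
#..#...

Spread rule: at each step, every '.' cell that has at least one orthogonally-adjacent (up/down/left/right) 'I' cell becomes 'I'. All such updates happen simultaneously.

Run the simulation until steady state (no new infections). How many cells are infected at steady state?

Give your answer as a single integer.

Step 0 (initial): 2 infected
Step 1: +6 new -> 8 infected
Step 2: +8 new -> 16 infected
Step 3: +4 new -> 20 infected
Step 4: +5 new -> 25 infected
Step 5: +4 new -> 29 infected
Step 6: +2 new -> 31 infected
Step 7: +0 new -> 31 infected

Answer: 31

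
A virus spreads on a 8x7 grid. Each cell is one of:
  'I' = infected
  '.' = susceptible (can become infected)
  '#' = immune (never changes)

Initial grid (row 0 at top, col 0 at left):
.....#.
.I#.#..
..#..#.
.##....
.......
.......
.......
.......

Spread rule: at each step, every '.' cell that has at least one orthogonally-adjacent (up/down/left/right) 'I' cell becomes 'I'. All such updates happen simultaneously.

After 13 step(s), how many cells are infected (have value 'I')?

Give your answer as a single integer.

Step 0 (initial): 1 infected
Step 1: +3 new -> 4 infected
Step 2: +3 new -> 7 infected
Step 3: +2 new -> 9 infected
Step 4: +3 new -> 12 infected
Step 5: +3 new -> 15 infected
Step 6: +5 new -> 20 infected
Step 7: +5 new -> 25 infected
Step 8: +5 new -> 30 infected
Step 9: +5 new -> 35 infected
Step 10: +5 new -> 40 infected
Step 11: +4 new -> 44 infected
Step 12: +4 new -> 48 infected
Step 13: +1 new -> 49 infected

Answer: 49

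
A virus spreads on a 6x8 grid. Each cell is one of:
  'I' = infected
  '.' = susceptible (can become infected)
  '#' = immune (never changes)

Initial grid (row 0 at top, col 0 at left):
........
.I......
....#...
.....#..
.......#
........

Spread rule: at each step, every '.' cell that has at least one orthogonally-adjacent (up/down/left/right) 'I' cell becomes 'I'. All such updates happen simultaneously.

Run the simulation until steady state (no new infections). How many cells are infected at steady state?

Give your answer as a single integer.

Answer: 45

Derivation:
Step 0 (initial): 1 infected
Step 1: +4 new -> 5 infected
Step 2: +6 new -> 11 infected
Step 3: +6 new -> 17 infected
Step 4: +6 new -> 23 infected
Step 5: +7 new -> 30 infected
Step 6: +5 new -> 35 infected
Step 7: +5 new -> 40 infected
Step 8: +3 new -> 43 infected
Step 9: +1 new -> 44 infected
Step 10: +1 new -> 45 infected
Step 11: +0 new -> 45 infected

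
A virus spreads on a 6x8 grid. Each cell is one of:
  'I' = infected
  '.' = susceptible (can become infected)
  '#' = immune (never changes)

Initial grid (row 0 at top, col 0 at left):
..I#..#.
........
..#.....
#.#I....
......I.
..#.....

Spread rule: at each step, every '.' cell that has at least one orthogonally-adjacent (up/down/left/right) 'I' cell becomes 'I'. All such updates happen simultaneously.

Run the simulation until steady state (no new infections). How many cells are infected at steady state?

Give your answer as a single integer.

Step 0 (initial): 3 infected
Step 1: +9 new -> 12 infected
Step 2: +12 new -> 24 infected
Step 3: +8 new -> 32 infected
Step 4: +7 new -> 39 infected
Step 5: +3 new -> 42 infected
Step 6: +0 new -> 42 infected

Answer: 42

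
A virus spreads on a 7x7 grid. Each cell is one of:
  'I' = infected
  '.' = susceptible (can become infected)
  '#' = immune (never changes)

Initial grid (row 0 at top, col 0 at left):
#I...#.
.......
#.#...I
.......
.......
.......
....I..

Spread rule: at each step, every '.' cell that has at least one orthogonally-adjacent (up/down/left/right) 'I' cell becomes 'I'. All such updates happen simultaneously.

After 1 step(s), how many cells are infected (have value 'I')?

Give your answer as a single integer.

Step 0 (initial): 3 infected
Step 1: +8 new -> 11 infected

Answer: 11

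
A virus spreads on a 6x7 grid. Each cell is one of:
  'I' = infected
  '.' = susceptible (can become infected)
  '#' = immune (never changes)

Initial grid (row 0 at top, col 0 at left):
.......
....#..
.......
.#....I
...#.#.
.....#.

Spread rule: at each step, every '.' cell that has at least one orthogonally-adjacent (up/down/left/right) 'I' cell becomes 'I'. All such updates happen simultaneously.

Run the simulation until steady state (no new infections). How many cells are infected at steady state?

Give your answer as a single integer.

Step 0 (initial): 1 infected
Step 1: +3 new -> 4 infected
Step 2: +4 new -> 8 infected
Step 3: +5 new -> 13 infected
Step 4: +4 new -> 17 infected
Step 5: +5 new -> 22 infected
Step 6: +5 new -> 27 infected
Step 7: +5 new -> 32 infected
Step 8: +4 new -> 36 infected
Step 9: +1 new -> 37 infected
Step 10: +0 new -> 37 infected

Answer: 37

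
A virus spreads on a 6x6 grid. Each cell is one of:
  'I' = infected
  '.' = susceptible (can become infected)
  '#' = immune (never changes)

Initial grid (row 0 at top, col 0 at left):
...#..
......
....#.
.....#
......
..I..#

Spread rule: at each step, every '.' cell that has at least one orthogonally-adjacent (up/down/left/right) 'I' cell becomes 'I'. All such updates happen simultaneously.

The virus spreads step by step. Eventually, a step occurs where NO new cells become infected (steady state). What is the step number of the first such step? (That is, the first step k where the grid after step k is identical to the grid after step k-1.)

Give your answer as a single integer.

Answer: 9

Derivation:
Step 0 (initial): 1 infected
Step 1: +3 new -> 4 infected
Step 2: +5 new -> 9 infected
Step 3: +5 new -> 14 infected
Step 4: +6 new -> 20 infected
Step 5: +4 new -> 24 infected
Step 6: +3 new -> 27 infected
Step 7: +3 new -> 30 infected
Step 8: +2 new -> 32 infected
Step 9: +0 new -> 32 infected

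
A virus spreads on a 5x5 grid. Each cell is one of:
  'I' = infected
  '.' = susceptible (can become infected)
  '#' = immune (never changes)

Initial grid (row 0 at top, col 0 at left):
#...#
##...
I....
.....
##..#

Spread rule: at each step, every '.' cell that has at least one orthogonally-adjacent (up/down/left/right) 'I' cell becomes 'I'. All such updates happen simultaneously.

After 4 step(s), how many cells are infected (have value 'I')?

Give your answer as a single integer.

Step 0 (initial): 1 infected
Step 1: +2 new -> 3 infected
Step 2: +2 new -> 5 infected
Step 3: +3 new -> 8 infected
Step 4: +5 new -> 13 infected

Answer: 13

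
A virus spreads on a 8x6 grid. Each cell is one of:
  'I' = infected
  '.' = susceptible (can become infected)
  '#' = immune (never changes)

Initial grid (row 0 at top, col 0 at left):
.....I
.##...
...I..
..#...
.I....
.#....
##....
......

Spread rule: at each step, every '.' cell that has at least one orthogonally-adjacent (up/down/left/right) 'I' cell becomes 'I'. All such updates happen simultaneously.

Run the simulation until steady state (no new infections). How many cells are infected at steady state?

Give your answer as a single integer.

Answer: 42

Derivation:
Step 0 (initial): 3 infected
Step 1: +9 new -> 12 infected
Step 2: +9 new -> 21 infected
Step 3: +6 new -> 27 infected
Step 4: +6 new -> 33 infected
Step 5: +5 new -> 38 infected
Step 6: +3 new -> 41 infected
Step 7: +1 new -> 42 infected
Step 8: +0 new -> 42 infected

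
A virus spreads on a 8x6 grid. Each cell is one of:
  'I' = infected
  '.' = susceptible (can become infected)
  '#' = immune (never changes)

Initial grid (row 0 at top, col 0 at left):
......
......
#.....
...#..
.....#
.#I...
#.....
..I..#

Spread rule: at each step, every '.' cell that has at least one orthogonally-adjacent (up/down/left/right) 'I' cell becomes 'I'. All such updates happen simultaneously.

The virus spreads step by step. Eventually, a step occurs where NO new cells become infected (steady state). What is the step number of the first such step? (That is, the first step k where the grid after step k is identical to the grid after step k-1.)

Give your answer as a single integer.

Answer: 9

Derivation:
Step 0 (initial): 2 infected
Step 1: +5 new -> 7 infected
Step 2: +8 new -> 15 infected
Step 3: +6 new -> 21 infected
Step 4: +7 new -> 28 infected
Step 5: +5 new -> 33 infected
Step 6: +5 new -> 38 infected
Step 7: +3 new -> 41 infected
Step 8: +1 new -> 42 infected
Step 9: +0 new -> 42 infected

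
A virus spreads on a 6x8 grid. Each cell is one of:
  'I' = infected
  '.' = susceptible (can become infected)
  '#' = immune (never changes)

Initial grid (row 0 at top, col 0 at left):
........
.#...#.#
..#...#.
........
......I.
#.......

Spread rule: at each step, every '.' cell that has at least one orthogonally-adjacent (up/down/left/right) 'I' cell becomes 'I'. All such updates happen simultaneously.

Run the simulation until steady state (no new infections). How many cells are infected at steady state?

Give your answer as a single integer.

Answer: 42

Derivation:
Step 0 (initial): 1 infected
Step 1: +4 new -> 5 infected
Step 2: +5 new -> 10 infected
Step 3: +5 new -> 15 infected
Step 4: +4 new -> 19 infected
Step 5: +5 new -> 24 infected
Step 6: +5 new -> 29 infected
Step 7: +5 new -> 34 infected
Step 8: +3 new -> 37 infected
Step 9: +4 new -> 41 infected
Step 10: +1 new -> 42 infected
Step 11: +0 new -> 42 infected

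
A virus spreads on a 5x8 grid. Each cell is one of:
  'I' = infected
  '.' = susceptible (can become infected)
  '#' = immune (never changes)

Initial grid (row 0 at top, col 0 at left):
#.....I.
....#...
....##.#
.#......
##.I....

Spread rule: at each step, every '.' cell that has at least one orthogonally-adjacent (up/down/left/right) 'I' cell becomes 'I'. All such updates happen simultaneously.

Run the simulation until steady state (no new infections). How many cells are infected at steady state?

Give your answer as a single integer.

Step 0 (initial): 2 infected
Step 1: +6 new -> 8 infected
Step 2: +8 new -> 16 infected
Step 3: +6 new -> 22 infected
Step 4: +5 new -> 27 infected
Step 5: +3 new -> 30 infected
Step 6: +2 new -> 32 infected
Step 7: +0 new -> 32 infected

Answer: 32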